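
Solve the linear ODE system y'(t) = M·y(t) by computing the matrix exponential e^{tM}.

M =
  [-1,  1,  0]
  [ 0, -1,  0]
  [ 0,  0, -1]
e^{tM} =
  [exp(-t), t*exp(-t), 0]
  [0, exp(-t), 0]
  [0, 0, exp(-t)]

Strategy: write M = P · J · P⁻¹ where J is a Jordan canonical form, so e^{tM} = P · e^{tJ} · P⁻¹, and e^{tJ} can be computed block-by-block.

M has Jordan form
J =
  [-1,  1,  0]
  [ 0, -1,  0]
  [ 0,  0, -1]
(up to reordering of blocks).

Per-block formulas:
  For a 1×1 block at λ = -1: exp(t · [-1]) = [e^(-1t)].
  For a 2×2 Jordan block J_2(-1): exp(t · J_2(-1)) = e^(-1t)·(I + t·N), where N is the 2×2 nilpotent shift.

After assembling e^{tJ} and conjugating by P, we get:

e^{tM} =
  [exp(-t), t*exp(-t), 0]
  [0, exp(-t), 0]
  [0, 0, exp(-t)]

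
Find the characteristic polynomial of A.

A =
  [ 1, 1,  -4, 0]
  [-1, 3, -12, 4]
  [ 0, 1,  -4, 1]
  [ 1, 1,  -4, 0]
x^4

Expanding det(x·I − A) (e.g. by cofactor expansion or by noting that A is similar to its Jordan form J, which has the same characteristic polynomial as A) gives
  χ_A(x) = x^4
which factors as x^4. The eigenvalues (with algebraic multiplicities) are λ = 0 with multiplicity 4.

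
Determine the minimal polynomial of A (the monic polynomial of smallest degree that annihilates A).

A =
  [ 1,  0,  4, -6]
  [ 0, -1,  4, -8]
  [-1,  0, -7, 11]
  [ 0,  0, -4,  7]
x^3 - x^2 - x + 1

The characteristic polynomial is χ_A(x) = (x - 1)^2*(x + 1)^2, so the eigenvalues are known. The minimal polynomial is
  m_A(x) = Π_λ (x − λ)^{k_λ}
where k_λ is the size of the *largest* Jordan block for λ (equivalently, the smallest k with (A − λI)^k v = 0 for every generalised eigenvector v of λ).

  λ = -1: largest Jordan block has size 1, contributing (x + 1)
  λ = 1: largest Jordan block has size 2, contributing (x − 1)^2

So m_A(x) = (x - 1)^2*(x + 1) = x^3 - x^2 - x + 1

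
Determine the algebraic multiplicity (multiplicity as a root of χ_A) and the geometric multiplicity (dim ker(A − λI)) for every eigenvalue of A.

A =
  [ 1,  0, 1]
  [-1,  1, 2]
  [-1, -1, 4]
λ = 2: alg = 3, geom = 1

Step 1 — factor the characteristic polynomial to read off the algebraic multiplicities:
  χ_A(x) = (x - 2)^3

Step 2 — compute geometric multiplicities via the rank-nullity identity g(λ) = n − rank(A − λI):
  rank(A − (2)·I) = 2, so dim ker(A − (2)·I) = n − 2 = 1

Summary:
  λ = 2: algebraic multiplicity = 3, geometric multiplicity = 1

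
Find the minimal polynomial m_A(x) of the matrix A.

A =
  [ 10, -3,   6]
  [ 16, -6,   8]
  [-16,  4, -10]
x^2 + 4*x + 4

The characteristic polynomial is χ_A(x) = (x + 2)^3, so the eigenvalues are known. The minimal polynomial is
  m_A(x) = Π_λ (x − λ)^{k_λ}
where k_λ is the size of the *largest* Jordan block for λ (equivalently, the smallest k with (A − λI)^k v = 0 for every generalised eigenvector v of λ).

  λ = -2: largest Jordan block has size 2, contributing (x + 2)^2

So m_A(x) = (x + 2)^2 = x^2 + 4*x + 4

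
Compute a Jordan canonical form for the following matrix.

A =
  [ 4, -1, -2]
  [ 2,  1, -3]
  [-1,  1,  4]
J_3(3)

The characteristic polynomial is
  det(x·I − A) = x^3 - 9*x^2 + 27*x - 27 = (x - 3)^3

Eigenvalues and multiplicities (the geometric multiplicity of λ is n − rank(A − λI), which equals the number of Jordan blocks for λ):
  λ = 3: algebraic multiplicity = 3, geometric multiplicity = 1

Determining the block sizes for each eigenvalue:
  λ = 3: one block (gm = 1), so the single block has size am = 3 → block sizes [3]

Assembling the blocks gives a Jordan form
J =
  [3, 1, 0]
  [0, 3, 1]
  [0, 0, 3]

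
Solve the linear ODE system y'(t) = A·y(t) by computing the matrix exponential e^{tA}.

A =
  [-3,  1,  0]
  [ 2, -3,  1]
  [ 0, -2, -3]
e^{tA} =
  [t^2*exp(-3*t) + exp(-3*t), t*exp(-3*t), t^2*exp(-3*t)/2]
  [2*t*exp(-3*t), exp(-3*t), t*exp(-3*t)]
  [-2*t^2*exp(-3*t), -2*t*exp(-3*t), -t^2*exp(-3*t) + exp(-3*t)]

Strategy: write A = P · J · P⁻¹ where J is a Jordan canonical form, so e^{tA} = P · e^{tJ} · P⁻¹, and e^{tJ} can be computed block-by-block.

A has Jordan form
J =
  [-3,  1,  0]
  [ 0, -3,  1]
  [ 0,  0, -3]
(up to reordering of blocks).

Per-block formulas:
  For a 3×3 Jordan block J_3(-3): exp(t · J_3(-3)) = e^(-3t)·(I + t·N + (t^2/2)·N^2), where N is the 3×3 nilpotent shift.

After assembling e^{tJ} and conjugating by P, we get:

e^{tA} =
  [t^2*exp(-3*t) + exp(-3*t), t*exp(-3*t), t^2*exp(-3*t)/2]
  [2*t*exp(-3*t), exp(-3*t), t*exp(-3*t)]
  [-2*t^2*exp(-3*t), -2*t*exp(-3*t), -t^2*exp(-3*t) + exp(-3*t)]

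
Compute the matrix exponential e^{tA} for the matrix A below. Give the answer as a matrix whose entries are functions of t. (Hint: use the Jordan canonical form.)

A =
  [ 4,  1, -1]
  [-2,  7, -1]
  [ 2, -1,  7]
e^{tA} =
  [-2*t*exp(6*t) + exp(6*t), t*exp(6*t), -t*exp(6*t)]
  [-2*t*exp(6*t), t*exp(6*t) + exp(6*t), -t*exp(6*t)]
  [2*t*exp(6*t), -t*exp(6*t), t*exp(6*t) + exp(6*t)]

Strategy: write A = P · J · P⁻¹ where J is a Jordan canonical form, so e^{tA} = P · e^{tJ} · P⁻¹, and e^{tJ} can be computed block-by-block.

A has Jordan form
J =
  [6, 1, 0]
  [0, 6, 0]
  [0, 0, 6]
(up to reordering of blocks).

Per-block formulas:
  For a 1×1 block at λ = 6: exp(t · [6]) = [e^(6t)].
  For a 2×2 Jordan block J_2(6): exp(t · J_2(6)) = e^(6t)·(I + t·N), where N is the 2×2 nilpotent shift.

After assembling e^{tJ} and conjugating by P, we get:

e^{tA} =
  [-2*t*exp(6*t) + exp(6*t), t*exp(6*t), -t*exp(6*t)]
  [-2*t*exp(6*t), t*exp(6*t) + exp(6*t), -t*exp(6*t)]
  [2*t*exp(6*t), -t*exp(6*t), t*exp(6*t) + exp(6*t)]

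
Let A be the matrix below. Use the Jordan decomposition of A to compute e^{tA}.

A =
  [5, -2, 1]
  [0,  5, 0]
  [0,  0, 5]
e^{tA} =
  [exp(5*t), -2*t*exp(5*t), t*exp(5*t)]
  [0, exp(5*t), 0]
  [0, 0, exp(5*t)]

Strategy: write A = P · J · P⁻¹ where J is a Jordan canonical form, so e^{tA} = P · e^{tJ} · P⁻¹, and e^{tJ} can be computed block-by-block.

A has Jordan form
J =
  [5, 1, 0]
  [0, 5, 0]
  [0, 0, 5]
(up to reordering of blocks).

Per-block formulas:
  For a 1×1 block at λ = 5: exp(t · [5]) = [e^(5t)].
  For a 2×2 Jordan block J_2(5): exp(t · J_2(5)) = e^(5t)·(I + t·N), where N is the 2×2 nilpotent shift.

After assembling e^{tJ} and conjugating by P, we get:

e^{tA} =
  [exp(5*t), -2*t*exp(5*t), t*exp(5*t)]
  [0, exp(5*t), 0]
  [0, 0, exp(5*t)]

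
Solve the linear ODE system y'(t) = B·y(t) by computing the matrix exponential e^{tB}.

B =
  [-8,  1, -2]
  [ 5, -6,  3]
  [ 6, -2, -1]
e^{tB} =
  [t^2*exp(-5*t) - 3*t*exp(-5*t) + exp(-5*t), t*exp(-5*t), t^2*exp(-5*t)/2 - 2*t*exp(-5*t)]
  [-t^2*exp(-5*t) + 5*t*exp(-5*t), -t*exp(-5*t) + exp(-5*t), -t^2*exp(-5*t)/2 + 3*t*exp(-5*t)]
  [-2*t^2*exp(-5*t) + 6*t*exp(-5*t), -2*t*exp(-5*t), -t^2*exp(-5*t) + 4*t*exp(-5*t) + exp(-5*t)]

Strategy: write B = P · J · P⁻¹ where J is a Jordan canonical form, so e^{tB} = P · e^{tJ} · P⁻¹, and e^{tJ} can be computed block-by-block.

B has Jordan form
J =
  [-5,  1,  0]
  [ 0, -5,  1]
  [ 0,  0, -5]
(up to reordering of blocks).

Per-block formulas:
  For a 3×3 Jordan block J_3(-5): exp(t · J_3(-5)) = e^(-5t)·(I + t·N + (t^2/2)·N^2), where N is the 3×3 nilpotent shift.

After assembling e^{tJ} and conjugating by P, we get:

e^{tB} =
  [t^2*exp(-5*t) - 3*t*exp(-5*t) + exp(-5*t), t*exp(-5*t), t^2*exp(-5*t)/2 - 2*t*exp(-5*t)]
  [-t^2*exp(-5*t) + 5*t*exp(-5*t), -t*exp(-5*t) + exp(-5*t), -t^2*exp(-5*t)/2 + 3*t*exp(-5*t)]
  [-2*t^2*exp(-5*t) + 6*t*exp(-5*t), -2*t*exp(-5*t), -t^2*exp(-5*t) + 4*t*exp(-5*t) + exp(-5*t)]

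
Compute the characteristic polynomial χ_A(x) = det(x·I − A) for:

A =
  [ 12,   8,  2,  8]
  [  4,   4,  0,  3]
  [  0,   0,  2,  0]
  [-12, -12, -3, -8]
x^4 - 10*x^3 + 36*x^2 - 56*x + 32

Expanding det(x·I − A) (e.g. by cofactor expansion or by noting that A is similar to its Jordan form J, which has the same characteristic polynomial as A) gives
  χ_A(x) = x^4 - 10*x^3 + 36*x^2 - 56*x + 32
which factors as (x - 4)*(x - 2)^3. The eigenvalues (with algebraic multiplicities) are λ = 2 with multiplicity 3, λ = 4 with multiplicity 1.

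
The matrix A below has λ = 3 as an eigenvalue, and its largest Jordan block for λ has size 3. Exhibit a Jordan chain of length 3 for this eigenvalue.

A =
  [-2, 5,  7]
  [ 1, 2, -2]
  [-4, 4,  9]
A Jordan chain for λ = 3 of length 3:
v_1 = (2, 2, 0)ᵀ
v_2 = (-5, 1, -4)ᵀ
v_3 = (1, 0, 0)ᵀ

Let N = A − (3)·I. We want v_3 with N^3 v_3 = 0 but N^2 v_3 ≠ 0; then v_{j-1} := N · v_j for j = 3, …, 2.

Pick v_3 = (1, 0, 0)ᵀ.
Then v_2 = N · v_3 = (-5, 1, -4)ᵀ.
Then v_1 = N · v_2 = (2, 2, 0)ᵀ.

Sanity check: (A − (3)·I) v_1 = (0, 0, 0)ᵀ = 0. ✓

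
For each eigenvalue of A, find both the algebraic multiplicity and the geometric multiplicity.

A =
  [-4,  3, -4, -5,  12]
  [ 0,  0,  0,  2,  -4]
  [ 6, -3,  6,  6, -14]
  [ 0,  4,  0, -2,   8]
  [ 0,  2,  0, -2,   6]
λ = 0: alg = 2, geom = 1; λ = 2: alg = 3, geom = 2

Step 1 — factor the characteristic polynomial to read off the algebraic multiplicities:
  χ_A(x) = x^2*(x - 2)^3

Step 2 — compute geometric multiplicities via the rank-nullity identity g(λ) = n − rank(A − λI):
  rank(A − (0)·I) = 4, so dim ker(A − (0)·I) = n − 4 = 1
  rank(A − (2)·I) = 3, so dim ker(A − (2)·I) = n − 3 = 2

Summary:
  λ = 0: algebraic multiplicity = 2, geometric multiplicity = 1
  λ = 2: algebraic multiplicity = 3, geometric multiplicity = 2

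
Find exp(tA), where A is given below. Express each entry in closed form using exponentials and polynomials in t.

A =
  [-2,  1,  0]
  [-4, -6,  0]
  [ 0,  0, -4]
e^{tA} =
  [2*t*exp(-4*t) + exp(-4*t), t*exp(-4*t), 0]
  [-4*t*exp(-4*t), -2*t*exp(-4*t) + exp(-4*t), 0]
  [0, 0, exp(-4*t)]

Strategy: write A = P · J · P⁻¹ where J is a Jordan canonical form, so e^{tA} = P · e^{tJ} · P⁻¹, and e^{tJ} can be computed block-by-block.

A has Jordan form
J =
  [-4,  1,  0]
  [ 0, -4,  0]
  [ 0,  0, -4]
(up to reordering of blocks).

Per-block formulas:
  For a 2×2 Jordan block J_2(-4): exp(t · J_2(-4)) = e^(-4t)·(I + t·N), where N is the 2×2 nilpotent shift.
  For a 1×1 block at λ = -4: exp(t · [-4]) = [e^(-4t)].

After assembling e^{tJ} and conjugating by P, we get:

e^{tA} =
  [2*t*exp(-4*t) + exp(-4*t), t*exp(-4*t), 0]
  [-4*t*exp(-4*t), -2*t*exp(-4*t) + exp(-4*t), 0]
  [0, 0, exp(-4*t)]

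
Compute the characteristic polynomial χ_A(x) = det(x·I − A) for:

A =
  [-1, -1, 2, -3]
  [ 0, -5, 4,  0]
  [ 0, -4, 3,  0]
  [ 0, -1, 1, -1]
x^4 + 4*x^3 + 6*x^2 + 4*x + 1

Expanding det(x·I − A) (e.g. by cofactor expansion or by noting that A is similar to its Jordan form J, which has the same characteristic polynomial as A) gives
  χ_A(x) = x^4 + 4*x^3 + 6*x^2 + 4*x + 1
which factors as (x + 1)^4. The eigenvalues (with algebraic multiplicities) are λ = -1 with multiplicity 4.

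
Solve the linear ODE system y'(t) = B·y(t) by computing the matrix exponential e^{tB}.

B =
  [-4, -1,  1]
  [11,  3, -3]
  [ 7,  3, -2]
e^{tB} =
  [5*t^2*exp(-t)/2 - 3*t*exp(-t) + exp(-t), t^2*exp(-t) - t*exp(-t), -t^2*exp(-t)/2 + t*exp(-t)]
  [-5*t^2*exp(-t) + 11*t*exp(-t), -2*t^2*exp(-t) + 4*t*exp(-t) + exp(-t), t^2*exp(-t) - 3*t*exp(-t)]
  [5*t^2*exp(-t)/2 + 7*t*exp(-t), t^2*exp(-t) + 3*t*exp(-t), -t^2*exp(-t)/2 - t*exp(-t) + exp(-t)]

Strategy: write B = P · J · P⁻¹ where J is a Jordan canonical form, so e^{tB} = P · e^{tJ} · P⁻¹, and e^{tJ} can be computed block-by-block.

B has Jordan form
J =
  [-1,  1,  0]
  [ 0, -1,  1]
  [ 0,  0, -1]
(up to reordering of blocks).

Per-block formulas:
  For a 3×3 Jordan block J_3(-1): exp(t · J_3(-1)) = e^(-1t)·(I + t·N + (t^2/2)·N^2), where N is the 3×3 nilpotent shift.

After assembling e^{tJ} and conjugating by P, we get:

e^{tB} =
  [5*t^2*exp(-t)/2 - 3*t*exp(-t) + exp(-t), t^2*exp(-t) - t*exp(-t), -t^2*exp(-t)/2 + t*exp(-t)]
  [-5*t^2*exp(-t) + 11*t*exp(-t), -2*t^2*exp(-t) + 4*t*exp(-t) + exp(-t), t^2*exp(-t) - 3*t*exp(-t)]
  [5*t^2*exp(-t)/2 + 7*t*exp(-t), t^2*exp(-t) + 3*t*exp(-t), -t^2*exp(-t)/2 - t*exp(-t) + exp(-t)]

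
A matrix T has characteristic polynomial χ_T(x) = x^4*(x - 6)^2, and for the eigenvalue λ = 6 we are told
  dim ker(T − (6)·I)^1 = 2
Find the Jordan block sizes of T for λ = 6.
Block sizes for λ = 6: [1, 1]

From the dimensions of kernels of powers, the number of Jordan blocks of size at least j is d_j − d_{j−1} where d_j = dim ker(N^j) (with d_0 = 0). Computing the differences gives [2].
The number of blocks of size exactly k is (#blocks of size ≥ k) − (#blocks of size ≥ k + 1), so the partition is: 2 block(s) of size 1.
In nonincreasing order the block sizes are [1, 1].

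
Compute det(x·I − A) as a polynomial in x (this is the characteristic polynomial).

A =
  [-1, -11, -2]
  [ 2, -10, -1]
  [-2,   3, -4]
x^3 + 15*x^2 + 75*x + 125

Expanding det(x·I − A) (e.g. by cofactor expansion or by noting that A is similar to its Jordan form J, which has the same characteristic polynomial as A) gives
  χ_A(x) = x^3 + 15*x^2 + 75*x + 125
which factors as (x + 5)^3. The eigenvalues (with algebraic multiplicities) are λ = -5 with multiplicity 3.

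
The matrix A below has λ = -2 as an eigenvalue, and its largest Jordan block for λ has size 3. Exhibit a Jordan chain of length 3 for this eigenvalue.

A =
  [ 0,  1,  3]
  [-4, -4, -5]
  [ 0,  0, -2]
A Jordan chain for λ = -2 of length 3:
v_1 = (1, -2, 0)ᵀ
v_2 = (3, -5, 0)ᵀ
v_3 = (0, 0, 1)ᵀ

Let N = A − (-2)·I. We want v_3 with N^3 v_3 = 0 but N^2 v_3 ≠ 0; then v_{j-1} := N · v_j for j = 3, …, 2.

Pick v_3 = (0, 0, 1)ᵀ.
Then v_2 = N · v_3 = (3, -5, 0)ᵀ.
Then v_1 = N · v_2 = (1, -2, 0)ᵀ.

Sanity check: (A − (-2)·I) v_1 = (0, 0, 0)ᵀ = 0. ✓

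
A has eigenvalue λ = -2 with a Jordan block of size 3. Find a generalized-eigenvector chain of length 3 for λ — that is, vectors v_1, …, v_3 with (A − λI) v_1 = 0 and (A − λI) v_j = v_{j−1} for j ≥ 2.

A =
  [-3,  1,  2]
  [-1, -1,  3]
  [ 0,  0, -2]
A Jordan chain for λ = -2 of length 3:
v_1 = (1, 1, 0)ᵀ
v_2 = (2, 3, 0)ᵀ
v_3 = (0, 0, 1)ᵀ

Let N = A − (-2)·I. We want v_3 with N^3 v_3 = 0 but N^2 v_3 ≠ 0; then v_{j-1} := N · v_j for j = 3, …, 2.

Pick v_3 = (0, 0, 1)ᵀ.
Then v_2 = N · v_3 = (2, 3, 0)ᵀ.
Then v_1 = N · v_2 = (1, 1, 0)ᵀ.

Sanity check: (A − (-2)·I) v_1 = (0, 0, 0)ᵀ = 0. ✓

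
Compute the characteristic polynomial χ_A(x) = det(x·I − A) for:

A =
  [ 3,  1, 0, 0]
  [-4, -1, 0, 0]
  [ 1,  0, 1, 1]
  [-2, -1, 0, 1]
x^4 - 4*x^3 + 6*x^2 - 4*x + 1

Expanding det(x·I − A) (e.g. by cofactor expansion or by noting that A is similar to its Jordan form J, which has the same characteristic polynomial as A) gives
  χ_A(x) = x^4 - 4*x^3 + 6*x^2 - 4*x + 1
which factors as (x - 1)^4. The eigenvalues (with algebraic multiplicities) are λ = 1 with multiplicity 4.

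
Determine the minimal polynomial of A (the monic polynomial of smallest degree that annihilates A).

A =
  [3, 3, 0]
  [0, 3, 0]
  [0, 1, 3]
x^2 - 6*x + 9

The characteristic polynomial is χ_A(x) = (x - 3)^3, so the eigenvalues are known. The minimal polynomial is
  m_A(x) = Π_λ (x − λ)^{k_λ}
where k_λ is the size of the *largest* Jordan block for λ (equivalently, the smallest k with (A − λI)^k v = 0 for every generalised eigenvector v of λ).

  λ = 3: largest Jordan block has size 2, contributing (x − 3)^2

So m_A(x) = (x - 3)^2 = x^2 - 6*x + 9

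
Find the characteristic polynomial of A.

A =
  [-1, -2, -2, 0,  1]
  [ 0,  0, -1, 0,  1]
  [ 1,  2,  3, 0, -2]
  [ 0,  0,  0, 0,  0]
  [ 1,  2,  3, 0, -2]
x^5

Expanding det(x·I − A) (e.g. by cofactor expansion or by noting that A is similar to its Jordan form J, which has the same characteristic polynomial as A) gives
  χ_A(x) = x^5
which factors as x^5. The eigenvalues (with algebraic multiplicities) are λ = 0 with multiplicity 5.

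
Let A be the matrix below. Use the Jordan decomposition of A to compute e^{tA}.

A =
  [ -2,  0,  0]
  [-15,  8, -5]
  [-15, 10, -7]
e^{tA} =
  [exp(-2*t), 0, 0]
  [-3*exp(3*t) + 3*exp(-2*t), 2*exp(3*t) - exp(-2*t), -exp(3*t) + exp(-2*t)]
  [-3*exp(3*t) + 3*exp(-2*t), 2*exp(3*t) - 2*exp(-2*t), -exp(3*t) + 2*exp(-2*t)]

Strategy: write A = P · J · P⁻¹ where J is a Jordan canonical form, so e^{tA} = P · e^{tJ} · P⁻¹, and e^{tJ} can be computed block-by-block.

A has Jordan form
J =
  [-2,  0, 0]
  [ 0, -2, 0]
  [ 0,  0, 3]
(up to reordering of blocks).

Per-block formulas:
  For a 1×1 block at λ = -2: exp(t · [-2]) = [e^(-2t)].
  For a 1×1 block at λ = 3: exp(t · [3]) = [e^(3t)].

After assembling e^{tJ} and conjugating by P, we get:

e^{tA} =
  [exp(-2*t), 0, 0]
  [-3*exp(3*t) + 3*exp(-2*t), 2*exp(3*t) - exp(-2*t), -exp(3*t) + exp(-2*t)]
  [-3*exp(3*t) + 3*exp(-2*t), 2*exp(3*t) - 2*exp(-2*t), -exp(3*t) + 2*exp(-2*t)]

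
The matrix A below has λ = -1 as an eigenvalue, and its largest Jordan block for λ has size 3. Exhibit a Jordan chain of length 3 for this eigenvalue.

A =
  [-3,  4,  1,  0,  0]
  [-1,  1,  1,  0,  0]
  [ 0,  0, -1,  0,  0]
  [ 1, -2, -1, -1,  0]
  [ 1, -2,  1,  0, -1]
A Jordan chain for λ = -1 of length 3:
v_1 = (2, 1, 0, -1, -1)ᵀ
v_2 = (1, 1, 0, -1, 1)ᵀ
v_3 = (0, 0, 1, 0, 0)ᵀ

Let N = A − (-1)·I. We want v_3 with N^3 v_3 = 0 but N^2 v_3 ≠ 0; then v_{j-1} := N · v_j for j = 3, …, 2.

Pick v_3 = (0, 0, 1, 0, 0)ᵀ.
Then v_2 = N · v_3 = (1, 1, 0, -1, 1)ᵀ.
Then v_1 = N · v_2 = (2, 1, 0, -1, -1)ᵀ.

Sanity check: (A − (-1)·I) v_1 = (0, 0, 0, 0, 0)ᵀ = 0. ✓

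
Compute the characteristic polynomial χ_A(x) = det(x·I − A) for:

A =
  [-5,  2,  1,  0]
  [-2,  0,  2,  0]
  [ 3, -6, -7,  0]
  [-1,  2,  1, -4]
x^4 + 16*x^3 + 96*x^2 + 256*x + 256

Expanding det(x·I − A) (e.g. by cofactor expansion or by noting that A is similar to its Jordan form J, which has the same characteristic polynomial as A) gives
  χ_A(x) = x^4 + 16*x^3 + 96*x^2 + 256*x + 256
which factors as (x + 4)^4. The eigenvalues (with algebraic multiplicities) are λ = -4 with multiplicity 4.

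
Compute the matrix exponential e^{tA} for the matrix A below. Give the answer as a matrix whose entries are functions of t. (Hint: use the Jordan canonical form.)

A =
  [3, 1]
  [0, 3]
e^{tA} =
  [exp(3*t), t*exp(3*t)]
  [0, exp(3*t)]

Strategy: write A = P · J · P⁻¹ where J is a Jordan canonical form, so e^{tA} = P · e^{tJ} · P⁻¹, and e^{tJ} can be computed block-by-block.

A has Jordan form
J =
  [3, 1]
  [0, 3]
(up to reordering of blocks).

Per-block formulas:
  For a 2×2 Jordan block J_2(3): exp(t · J_2(3)) = e^(3t)·(I + t·N), where N is the 2×2 nilpotent shift.

After assembling e^{tJ} and conjugating by P, we get:

e^{tA} =
  [exp(3*t), t*exp(3*t)]
  [0, exp(3*t)]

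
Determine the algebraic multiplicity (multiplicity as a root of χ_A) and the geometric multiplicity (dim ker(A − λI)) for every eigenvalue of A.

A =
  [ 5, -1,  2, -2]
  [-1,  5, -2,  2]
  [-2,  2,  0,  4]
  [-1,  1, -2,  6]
λ = 4: alg = 4, geom = 3

Step 1 — factor the characteristic polynomial to read off the algebraic multiplicities:
  χ_A(x) = (x - 4)^4

Step 2 — compute geometric multiplicities via the rank-nullity identity g(λ) = n − rank(A − λI):
  rank(A − (4)·I) = 1, so dim ker(A − (4)·I) = n − 1 = 3

Summary:
  λ = 4: algebraic multiplicity = 4, geometric multiplicity = 3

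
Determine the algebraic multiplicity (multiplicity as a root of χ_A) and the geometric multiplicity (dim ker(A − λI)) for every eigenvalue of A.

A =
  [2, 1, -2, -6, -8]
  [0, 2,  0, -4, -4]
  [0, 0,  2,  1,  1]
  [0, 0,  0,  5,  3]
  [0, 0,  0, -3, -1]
λ = 2: alg = 5, geom = 3

Step 1 — factor the characteristic polynomial to read off the algebraic multiplicities:
  χ_A(x) = (x - 2)^5

Step 2 — compute geometric multiplicities via the rank-nullity identity g(λ) = n − rank(A − λI):
  rank(A − (2)·I) = 2, so dim ker(A − (2)·I) = n − 2 = 3

Summary:
  λ = 2: algebraic multiplicity = 5, geometric multiplicity = 3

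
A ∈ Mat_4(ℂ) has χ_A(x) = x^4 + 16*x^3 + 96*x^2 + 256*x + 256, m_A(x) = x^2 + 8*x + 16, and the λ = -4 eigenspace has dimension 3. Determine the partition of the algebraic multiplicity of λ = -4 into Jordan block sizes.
Block sizes for λ = -4: [2, 1, 1]

Step 1 — from the characteristic polynomial, algebraic multiplicity of λ = -4 is 4. From dim ker(A − (-4)·I) = 3, there are exactly 3 Jordan blocks for λ = -4.
Step 2 — from the minimal polynomial, the factor (x + 4)^2 tells us the largest block for λ = -4 has size 2.
Step 3 — with total size 4, 3 blocks, and largest block 2, the block sizes (in nonincreasing order) are [2, 1, 1].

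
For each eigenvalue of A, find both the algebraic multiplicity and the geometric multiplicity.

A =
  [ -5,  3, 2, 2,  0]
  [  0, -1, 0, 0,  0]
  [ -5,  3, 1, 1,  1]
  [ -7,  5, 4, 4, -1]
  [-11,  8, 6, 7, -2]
λ = -1: alg = 4, geom = 2; λ = 1: alg = 1, geom = 1

Step 1 — factor the characteristic polynomial to read off the algebraic multiplicities:
  χ_A(x) = (x - 1)*(x + 1)^4

Step 2 — compute geometric multiplicities via the rank-nullity identity g(λ) = n − rank(A − λI):
  rank(A − (-1)·I) = 3, so dim ker(A − (-1)·I) = n − 3 = 2
  rank(A − (1)·I) = 4, so dim ker(A − (1)·I) = n − 4 = 1

Summary:
  λ = -1: algebraic multiplicity = 4, geometric multiplicity = 2
  λ = 1: algebraic multiplicity = 1, geometric multiplicity = 1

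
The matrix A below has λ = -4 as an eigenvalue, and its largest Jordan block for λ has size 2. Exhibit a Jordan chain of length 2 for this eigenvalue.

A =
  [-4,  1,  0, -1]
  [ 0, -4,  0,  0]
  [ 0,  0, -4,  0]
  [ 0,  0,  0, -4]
A Jordan chain for λ = -4 of length 2:
v_1 = (1, 0, 0, 0)ᵀ
v_2 = (0, 1, 0, 0)ᵀ

Let N = A − (-4)·I. We want v_2 with N^2 v_2 = 0 but N^1 v_2 ≠ 0; then v_{j-1} := N · v_j for j = 2, …, 2.

Pick v_2 = (0, 1, 0, 0)ᵀ.
Then v_1 = N · v_2 = (1, 0, 0, 0)ᵀ.

Sanity check: (A − (-4)·I) v_1 = (0, 0, 0, 0)ᵀ = 0. ✓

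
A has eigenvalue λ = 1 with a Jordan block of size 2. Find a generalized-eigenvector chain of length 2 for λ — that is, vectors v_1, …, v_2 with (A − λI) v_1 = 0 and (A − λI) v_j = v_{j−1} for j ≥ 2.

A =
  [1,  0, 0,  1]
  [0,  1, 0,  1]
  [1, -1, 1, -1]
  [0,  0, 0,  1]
A Jordan chain for λ = 1 of length 2:
v_1 = (0, 0, 1, 0)ᵀ
v_2 = (1, 0, 0, 0)ᵀ

Let N = A − (1)·I. We want v_2 with N^2 v_2 = 0 but N^1 v_2 ≠ 0; then v_{j-1} := N · v_j for j = 2, …, 2.

Pick v_2 = (1, 0, 0, 0)ᵀ.
Then v_1 = N · v_2 = (0, 0, 1, 0)ᵀ.

Sanity check: (A − (1)·I) v_1 = (0, 0, 0, 0)ᵀ = 0. ✓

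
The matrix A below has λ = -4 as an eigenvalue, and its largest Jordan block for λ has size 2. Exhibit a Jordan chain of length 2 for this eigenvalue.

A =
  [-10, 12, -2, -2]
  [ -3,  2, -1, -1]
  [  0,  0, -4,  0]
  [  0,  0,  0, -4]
A Jordan chain for λ = -4 of length 2:
v_1 = (-6, -3, 0, 0)ᵀ
v_2 = (1, 0, 0, 0)ᵀ

Let N = A − (-4)·I. We want v_2 with N^2 v_2 = 0 but N^1 v_2 ≠ 0; then v_{j-1} := N · v_j for j = 2, …, 2.

Pick v_2 = (1, 0, 0, 0)ᵀ.
Then v_1 = N · v_2 = (-6, -3, 0, 0)ᵀ.

Sanity check: (A − (-4)·I) v_1 = (0, 0, 0, 0)ᵀ = 0. ✓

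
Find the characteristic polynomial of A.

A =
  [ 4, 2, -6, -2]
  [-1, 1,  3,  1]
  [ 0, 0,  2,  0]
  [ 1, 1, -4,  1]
x^4 - 8*x^3 + 24*x^2 - 32*x + 16

Expanding det(x·I − A) (e.g. by cofactor expansion or by noting that A is similar to its Jordan form J, which has the same characteristic polynomial as A) gives
  χ_A(x) = x^4 - 8*x^3 + 24*x^2 - 32*x + 16
which factors as (x - 2)^4. The eigenvalues (with algebraic multiplicities) are λ = 2 with multiplicity 4.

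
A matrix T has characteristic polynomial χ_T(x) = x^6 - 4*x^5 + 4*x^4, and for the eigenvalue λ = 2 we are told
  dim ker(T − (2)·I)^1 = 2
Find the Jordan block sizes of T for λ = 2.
Block sizes for λ = 2: [1, 1]

From the dimensions of kernels of powers, the number of Jordan blocks of size at least j is d_j − d_{j−1} where d_j = dim ker(N^j) (with d_0 = 0). Computing the differences gives [2].
The number of blocks of size exactly k is (#blocks of size ≥ k) − (#blocks of size ≥ k + 1), so the partition is: 2 block(s) of size 1.
In nonincreasing order the block sizes are [1, 1].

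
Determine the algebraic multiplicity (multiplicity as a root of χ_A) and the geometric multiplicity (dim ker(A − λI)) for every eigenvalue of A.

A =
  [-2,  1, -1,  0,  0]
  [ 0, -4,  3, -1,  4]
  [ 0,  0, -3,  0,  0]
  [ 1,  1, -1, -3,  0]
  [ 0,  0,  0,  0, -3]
λ = -3: alg = 5, geom = 3

Step 1 — factor the characteristic polynomial to read off the algebraic multiplicities:
  χ_A(x) = (x + 3)^5

Step 2 — compute geometric multiplicities via the rank-nullity identity g(λ) = n − rank(A − λI):
  rank(A − (-3)·I) = 2, so dim ker(A − (-3)·I) = n − 2 = 3

Summary:
  λ = -3: algebraic multiplicity = 5, geometric multiplicity = 3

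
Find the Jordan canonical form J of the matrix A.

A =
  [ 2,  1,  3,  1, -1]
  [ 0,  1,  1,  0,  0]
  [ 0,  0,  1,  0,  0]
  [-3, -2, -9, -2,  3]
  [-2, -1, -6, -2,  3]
J_3(1) ⊕ J_2(1)

The characteristic polynomial is
  det(x·I − A) = x^5 - 5*x^4 + 10*x^3 - 10*x^2 + 5*x - 1 = (x - 1)^5

Eigenvalues and multiplicities (the geometric multiplicity of λ is n − rank(A − λI), which equals the number of Jordan blocks for λ):
  λ = 1: algebraic multiplicity = 5, geometric multiplicity = 2

Determining the block sizes for each eigenvalue:
  λ = 1: with am = 5 and gm = 2, the partition is not yet determined (e.g. several partitions of 5 into 2 parts exist). Let N = A − (1)·I. Computing rank(N^1) = 3, rank(N^2) = 1, rank(N^3) = 0; the number of blocks of size ≥ j is rank(N^{j−1}) − rank(N^j), giving [2, 2, 1]. So we have 1 block(s) of size 3, 1 block(s) of size 2 → block sizes [3, 2]

Assembling the blocks gives a Jordan form
J =
  [1, 1, 0, 0, 0]
  [0, 1, 1, 0, 0]
  [0, 0, 1, 0, 0]
  [0, 0, 0, 1, 1]
  [0, 0, 0, 0, 1]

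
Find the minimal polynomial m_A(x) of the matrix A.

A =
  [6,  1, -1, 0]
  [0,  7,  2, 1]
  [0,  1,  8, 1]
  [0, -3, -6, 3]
x^2 - 12*x + 36

The characteristic polynomial is χ_A(x) = (x - 6)^4, so the eigenvalues are known. The minimal polynomial is
  m_A(x) = Π_λ (x − λ)^{k_λ}
where k_λ is the size of the *largest* Jordan block for λ (equivalently, the smallest k with (A − λI)^k v = 0 for every generalised eigenvector v of λ).

  λ = 6: largest Jordan block has size 2, contributing (x − 6)^2

So m_A(x) = (x - 6)^2 = x^2 - 12*x + 36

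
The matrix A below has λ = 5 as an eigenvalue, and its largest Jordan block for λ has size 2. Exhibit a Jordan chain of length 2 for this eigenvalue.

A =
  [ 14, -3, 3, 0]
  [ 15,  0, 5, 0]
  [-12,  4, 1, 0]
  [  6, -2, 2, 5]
A Jordan chain for λ = 5 of length 2:
v_1 = (9, 15, -12, 6)ᵀ
v_2 = (1, 0, 0, 0)ᵀ

Let N = A − (5)·I. We want v_2 with N^2 v_2 = 0 but N^1 v_2 ≠ 0; then v_{j-1} := N · v_j for j = 2, …, 2.

Pick v_2 = (1, 0, 0, 0)ᵀ.
Then v_1 = N · v_2 = (9, 15, -12, 6)ᵀ.

Sanity check: (A − (5)·I) v_1 = (0, 0, 0, 0)ᵀ = 0. ✓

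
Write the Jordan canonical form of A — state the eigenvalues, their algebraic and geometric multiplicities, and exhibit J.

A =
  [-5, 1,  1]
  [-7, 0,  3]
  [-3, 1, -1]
J_3(-2)

The characteristic polynomial is
  det(x·I − A) = x^3 + 6*x^2 + 12*x + 8 = (x + 2)^3

Eigenvalues and multiplicities (the geometric multiplicity of λ is n − rank(A − λI), which equals the number of Jordan blocks for λ):
  λ = -2: algebraic multiplicity = 3, geometric multiplicity = 1

Determining the block sizes for each eigenvalue:
  λ = -2: one block (gm = 1), so the single block has size am = 3 → block sizes [3]

Assembling the blocks gives a Jordan form
J =
  [-2,  1,  0]
  [ 0, -2,  1]
  [ 0,  0, -2]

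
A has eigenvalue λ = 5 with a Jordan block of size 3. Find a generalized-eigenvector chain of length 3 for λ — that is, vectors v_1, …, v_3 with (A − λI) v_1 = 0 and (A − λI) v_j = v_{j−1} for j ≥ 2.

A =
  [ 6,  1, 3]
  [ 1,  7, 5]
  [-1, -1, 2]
A Jordan chain for λ = 5 of length 3:
v_1 = (-1, -2, 1)ᵀ
v_2 = (1, 1, -1)ᵀ
v_3 = (1, 0, 0)ᵀ

Let N = A − (5)·I. We want v_3 with N^3 v_3 = 0 but N^2 v_3 ≠ 0; then v_{j-1} := N · v_j for j = 3, …, 2.

Pick v_3 = (1, 0, 0)ᵀ.
Then v_2 = N · v_3 = (1, 1, -1)ᵀ.
Then v_1 = N · v_2 = (-1, -2, 1)ᵀ.

Sanity check: (A − (5)·I) v_1 = (0, 0, 0)ᵀ = 0. ✓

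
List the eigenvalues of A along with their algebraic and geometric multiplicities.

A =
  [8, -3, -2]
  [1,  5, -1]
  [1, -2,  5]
λ = 6: alg = 3, geom = 1

Step 1 — factor the characteristic polynomial to read off the algebraic multiplicities:
  χ_A(x) = (x - 6)^3

Step 2 — compute geometric multiplicities via the rank-nullity identity g(λ) = n − rank(A − λI):
  rank(A − (6)·I) = 2, so dim ker(A − (6)·I) = n − 2 = 1

Summary:
  λ = 6: algebraic multiplicity = 3, geometric multiplicity = 1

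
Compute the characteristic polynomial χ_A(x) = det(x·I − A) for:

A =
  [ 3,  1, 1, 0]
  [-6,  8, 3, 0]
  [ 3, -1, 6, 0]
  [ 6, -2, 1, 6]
x^4 - 23*x^3 + 198*x^2 - 756*x + 1080

Expanding det(x·I − A) (e.g. by cofactor expansion or by noting that A is similar to its Jordan form J, which has the same characteristic polynomial as A) gives
  χ_A(x) = x^4 - 23*x^3 + 198*x^2 - 756*x + 1080
which factors as (x - 6)^3*(x - 5). The eigenvalues (with algebraic multiplicities) are λ = 5 with multiplicity 1, λ = 6 with multiplicity 3.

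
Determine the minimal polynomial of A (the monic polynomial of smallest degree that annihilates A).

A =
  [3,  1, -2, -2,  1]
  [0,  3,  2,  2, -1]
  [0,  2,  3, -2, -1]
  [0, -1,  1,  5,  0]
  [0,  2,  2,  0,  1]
x^3 - 9*x^2 + 27*x - 27

The characteristic polynomial is χ_A(x) = (x - 3)^5, so the eigenvalues are known. The minimal polynomial is
  m_A(x) = Π_λ (x − λ)^{k_λ}
where k_λ is the size of the *largest* Jordan block for λ (equivalently, the smallest k with (A − λI)^k v = 0 for every generalised eigenvector v of λ).

  λ = 3: largest Jordan block has size 3, contributing (x − 3)^3

So m_A(x) = (x - 3)^3 = x^3 - 9*x^2 + 27*x - 27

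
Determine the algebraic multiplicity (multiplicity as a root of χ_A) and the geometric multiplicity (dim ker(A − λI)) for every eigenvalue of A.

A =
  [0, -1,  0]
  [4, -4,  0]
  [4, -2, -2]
λ = -2: alg = 3, geom = 2

Step 1 — factor the characteristic polynomial to read off the algebraic multiplicities:
  χ_A(x) = (x + 2)^3

Step 2 — compute geometric multiplicities via the rank-nullity identity g(λ) = n − rank(A − λI):
  rank(A − (-2)·I) = 1, so dim ker(A − (-2)·I) = n − 1 = 2

Summary:
  λ = -2: algebraic multiplicity = 3, geometric multiplicity = 2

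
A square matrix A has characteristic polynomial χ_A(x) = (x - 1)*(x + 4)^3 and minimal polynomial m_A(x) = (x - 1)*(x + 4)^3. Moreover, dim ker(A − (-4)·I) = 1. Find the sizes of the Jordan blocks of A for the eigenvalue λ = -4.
Block sizes for λ = -4: [3]

Step 1 — from the characteristic polynomial, algebraic multiplicity of λ = -4 is 3. From dim ker(A − (-4)·I) = 1, there are exactly 1 Jordan blocks for λ = -4.
Step 2 — from the minimal polynomial, the factor (x + 4)^3 tells us the largest block for λ = -4 has size 3.
Step 3 — with total size 3, 1 blocks, and largest block 3, the block sizes (in nonincreasing order) are [3].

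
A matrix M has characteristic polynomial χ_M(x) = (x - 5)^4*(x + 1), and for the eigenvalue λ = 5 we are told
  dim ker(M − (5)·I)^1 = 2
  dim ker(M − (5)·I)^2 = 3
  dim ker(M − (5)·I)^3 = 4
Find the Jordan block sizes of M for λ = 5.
Block sizes for λ = 5: [3, 1]

From the dimensions of kernels of powers, the number of Jordan blocks of size at least j is d_j − d_{j−1} where d_j = dim ker(N^j) (with d_0 = 0). Computing the differences gives [2, 1, 1].
The number of blocks of size exactly k is (#blocks of size ≥ k) − (#blocks of size ≥ k + 1), so the partition is: 1 block(s) of size 1, 1 block(s) of size 3.
In nonincreasing order the block sizes are [3, 1].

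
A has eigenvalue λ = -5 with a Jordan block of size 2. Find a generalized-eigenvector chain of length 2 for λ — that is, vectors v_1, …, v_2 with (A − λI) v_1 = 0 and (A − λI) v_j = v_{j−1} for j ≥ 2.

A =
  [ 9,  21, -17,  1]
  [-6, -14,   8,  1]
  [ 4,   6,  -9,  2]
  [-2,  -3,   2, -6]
A Jordan chain for λ = -5 of length 2:
v_1 = (14, -6, 4, -2)ᵀ
v_2 = (1, 0, 0, 0)ᵀ

Let N = A − (-5)·I. We want v_2 with N^2 v_2 = 0 but N^1 v_2 ≠ 0; then v_{j-1} := N · v_j for j = 2, …, 2.

Pick v_2 = (1, 0, 0, 0)ᵀ.
Then v_1 = N · v_2 = (14, -6, 4, -2)ᵀ.

Sanity check: (A − (-5)·I) v_1 = (0, 0, 0, 0)ᵀ = 0. ✓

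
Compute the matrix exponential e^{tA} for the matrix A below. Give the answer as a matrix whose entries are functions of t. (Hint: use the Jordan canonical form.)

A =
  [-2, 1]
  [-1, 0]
e^{tA} =
  [-t*exp(-t) + exp(-t), t*exp(-t)]
  [-t*exp(-t), t*exp(-t) + exp(-t)]

Strategy: write A = P · J · P⁻¹ where J is a Jordan canonical form, so e^{tA} = P · e^{tJ} · P⁻¹, and e^{tJ} can be computed block-by-block.

A has Jordan form
J =
  [-1,  1]
  [ 0, -1]
(up to reordering of blocks).

Per-block formulas:
  For a 2×2 Jordan block J_2(-1): exp(t · J_2(-1)) = e^(-1t)·(I + t·N), where N is the 2×2 nilpotent shift.

After assembling e^{tJ} and conjugating by P, we get:

e^{tA} =
  [-t*exp(-t) + exp(-t), t*exp(-t)]
  [-t*exp(-t), t*exp(-t) + exp(-t)]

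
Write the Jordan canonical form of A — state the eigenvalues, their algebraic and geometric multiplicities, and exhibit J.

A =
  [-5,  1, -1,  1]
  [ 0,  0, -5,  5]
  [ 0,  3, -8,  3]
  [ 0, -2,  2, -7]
J_2(-5) ⊕ J_1(-5) ⊕ J_1(-5)

The characteristic polynomial is
  det(x·I − A) = x^4 + 20*x^3 + 150*x^2 + 500*x + 625 = (x + 5)^4

Eigenvalues and multiplicities (the geometric multiplicity of λ is n − rank(A − λI), which equals the number of Jordan blocks for λ):
  λ = -5: algebraic multiplicity = 4, geometric multiplicity = 3

Determining the block sizes for each eigenvalue:
  λ = -5: 3 blocks summing to 4 forces exactly one block of size 2 and the rest size 1 → block sizes [2, 1, 1]

Assembling the blocks gives a Jordan form
J =
  [-5,  1,  0,  0]
  [ 0, -5,  0,  0]
  [ 0,  0, -5,  0]
  [ 0,  0,  0, -5]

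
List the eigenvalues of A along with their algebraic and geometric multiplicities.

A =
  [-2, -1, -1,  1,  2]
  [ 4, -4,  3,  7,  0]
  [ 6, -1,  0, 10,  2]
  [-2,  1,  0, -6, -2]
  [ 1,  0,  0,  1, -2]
λ = -4: alg = 2, geom = 1; λ = -2: alg = 3, geom = 1

Step 1 — factor the characteristic polynomial to read off the algebraic multiplicities:
  χ_A(x) = (x + 2)^3*(x + 4)^2

Step 2 — compute geometric multiplicities via the rank-nullity identity g(λ) = n − rank(A − λI):
  rank(A − (-4)·I) = 4, so dim ker(A − (-4)·I) = n − 4 = 1
  rank(A − (-2)·I) = 4, so dim ker(A − (-2)·I) = n − 4 = 1

Summary:
  λ = -4: algebraic multiplicity = 2, geometric multiplicity = 1
  λ = -2: algebraic multiplicity = 3, geometric multiplicity = 1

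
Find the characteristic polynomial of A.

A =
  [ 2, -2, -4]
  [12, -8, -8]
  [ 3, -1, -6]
x^3 + 12*x^2 + 48*x + 64

Expanding det(x·I − A) (e.g. by cofactor expansion or by noting that A is similar to its Jordan form J, which has the same characteristic polynomial as A) gives
  χ_A(x) = x^3 + 12*x^2 + 48*x + 64
which factors as (x + 4)^3. The eigenvalues (with algebraic multiplicities) are λ = -4 with multiplicity 3.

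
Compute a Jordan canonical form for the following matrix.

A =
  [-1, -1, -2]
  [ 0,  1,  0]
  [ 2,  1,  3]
J_2(1) ⊕ J_1(1)

The characteristic polynomial is
  det(x·I − A) = x^3 - 3*x^2 + 3*x - 1 = (x - 1)^3

Eigenvalues and multiplicities (the geometric multiplicity of λ is n − rank(A − λI), which equals the number of Jordan blocks for λ):
  λ = 1: algebraic multiplicity = 3, geometric multiplicity = 2

Determining the block sizes for each eigenvalue:
  λ = 1: 2 blocks summing to 3 forces exactly one block of size 2 and the rest size 1 → block sizes [2, 1]

Assembling the blocks gives a Jordan form
J =
  [1, 1, 0]
  [0, 1, 0]
  [0, 0, 1]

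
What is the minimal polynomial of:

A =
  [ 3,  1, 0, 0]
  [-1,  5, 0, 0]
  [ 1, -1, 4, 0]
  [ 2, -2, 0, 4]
x^2 - 8*x + 16

The characteristic polynomial is χ_A(x) = (x - 4)^4, so the eigenvalues are known. The minimal polynomial is
  m_A(x) = Π_λ (x − λ)^{k_λ}
where k_λ is the size of the *largest* Jordan block for λ (equivalently, the smallest k with (A − λI)^k v = 0 for every generalised eigenvector v of λ).

  λ = 4: largest Jordan block has size 2, contributing (x − 4)^2

So m_A(x) = (x - 4)^2 = x^2 - 8*x + 16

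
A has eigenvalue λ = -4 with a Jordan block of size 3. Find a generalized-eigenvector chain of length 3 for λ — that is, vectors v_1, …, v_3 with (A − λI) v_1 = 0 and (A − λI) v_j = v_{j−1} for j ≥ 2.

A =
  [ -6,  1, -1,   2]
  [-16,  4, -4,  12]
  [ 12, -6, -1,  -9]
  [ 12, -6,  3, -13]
A Jordan chain for λ = -4 of length 3:
v_1 = (1, 8, -6, -6)ᵀ
v_2 = (-1, -4, 3, 3)ᵀ
v_3 = (0, 0, 1, 0)ᵀ

Let N = A − (-4)·I. We want v_3 with N^3 v_3 = 0 but N^2 v_3 ≠ 0; then v_{j-1} := N · v_j for j = 3, …, 2.

Pick v_3 = (0, 0, 1, 0)ᵀ.
Then v_2 = N · v_3 = (-1, -4, 3, 3)ᵀ.
Then v_1 = N · v_2 = (1, 8, -6, -6)ᵀ.

Sanity check: (A − (-4)·I) v_1 = (0, 0, 0, 0)ᵀ = 0. ✓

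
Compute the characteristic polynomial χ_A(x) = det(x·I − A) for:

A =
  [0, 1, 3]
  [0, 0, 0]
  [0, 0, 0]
x^3

Expanding det(x·I − A) (e.g. by cofactor expansion or by noting that A is similar to its Jordan form J, which has the same characteristic polynomial as A) gives
  χ_A(x) = x^3
which factors as x^3. The eigenvalues (with algebraic multiplicities) are λ = 0 with multiplicity 3.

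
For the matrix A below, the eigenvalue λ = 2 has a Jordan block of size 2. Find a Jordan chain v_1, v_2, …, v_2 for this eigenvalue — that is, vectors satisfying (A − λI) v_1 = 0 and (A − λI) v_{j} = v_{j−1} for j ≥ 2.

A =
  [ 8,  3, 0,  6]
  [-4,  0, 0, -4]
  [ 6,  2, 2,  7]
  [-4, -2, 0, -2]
A Jordan chain for λ = 2 of length 2:
v_1 = (6, -4, 6, -4)ᵀ
v_2 = (1, 0, 0, 0)ᵀ

Let N = A − (2)·I. We want v_2 with N^2 v_2 = 0 but N^1 v_2 ≠ 0; then v_{j-1} := N · v_j for j = 2, …, 2.

Pick v_2 = (1, 0, 0, 0)ᵀ.
Then v_1 = N · v_2 = (6, -4, 6, -4)ᵀ.

Sanity check: (A − (2)·I) v_1 = (0, 0, 0, 0)ᵀ = 0. ✓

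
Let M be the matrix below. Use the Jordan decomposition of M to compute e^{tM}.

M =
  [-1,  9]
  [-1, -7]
e^{tM} =
  [3*t*exp(-4*t) + exp(-4*t), 9*t*exp(-4*t)]
  [-t*exp(-4*t), -3*t*exp(-4*t) + exp(-4*t)]

Strategy: write M = P · J · P⁻¹ where J is a Jordan canonical form, so e^{tM} = P · e^{tJ} · P⁻¹, and e^{tJ} can be computed block-by-block.

M has Jordan form
J =
  [-4,  1]
  [ 0, -4]
(up to reordering of blocks).

Per-block formulas:
  For a 2×2 Jordan block J_2(-4): exp(t · J_2(-4)) = e^(-4t)·(I + t·N), where N is the 2×2 nilpotent shift.

After assembling e^{tJ} and conjugating by P, we get:

e^{tM} =
  [3*t*exp(-4*t) + exp(-4*t), 9*t*exp(-4*t)]
  [-t*exp(-4*t), -3*t*exp(-4*t) + exp(-4*t)]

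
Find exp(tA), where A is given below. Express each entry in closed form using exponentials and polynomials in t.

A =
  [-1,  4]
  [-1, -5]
e^{tA} =
  [2*t*exp(-3*t) + exp(-3*t), 4*t*exp(-3*t)]
  [-t*exp(-3*t), -2*t*exp(-3*t) + exp(-3*t)]

Strategy: write A = P · J · P⁻¹ where J is a Jordan canonical form, so e^{tA} = P · e^{tJ} · P⁻¹, and e^{tJ} can be computed block-by-block.

A has Jordan form
J =
  [-3,  1]
  [ 0, -3]
(up to reordering of blocks).

Per-block formulas:
  For a 2×2 Jordan block J_2(-3): exp(t · J_2(-3)) = e^(-3t)·(I + t·N), where N is the 2×2 nilpotent shift.

After assembling e^{tJ} and conjugating by P, we get:

e^{tA} =
  [2*t*exp(-3*t) + exp(-3*t), 4*t*exp(-3*t)]
  [-t*exp(-3*t), -2*t*exp(-3*t) + exp(-3*t)]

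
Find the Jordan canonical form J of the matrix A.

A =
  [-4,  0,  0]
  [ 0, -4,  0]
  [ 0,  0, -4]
J_1(-4) ⊕ J_1(-4) ⊕ J_1(-4)

The characteristic polynomial is
  det(x·I − A) = x^3 + 12*x^2 + 48*x + 64 = (x + 4)^3

Eigenvalues and multiplicities (the geometric multiplicity of λ is n − rank(A − λI), which equals the number of Jordan blocks for λ):
  λ = -4: algebraic multiplicity = 3, geometric multiplicity = 3

Determining the block sizes for each eigenvalue:
  λ = -4: gm = am = 3, so every block has size 1 → block sizes [1, 1, 1]

Assembling the blocks gives a Jordan form
J =
  [-4,  0,  0]
  [ 0, -4,  0]
  [ 0,  0, -4]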